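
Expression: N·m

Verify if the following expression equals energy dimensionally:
Yes

The expression N·m has dimensions [L^2 M T^-2], which is exactly energy [L^2 M T^-2].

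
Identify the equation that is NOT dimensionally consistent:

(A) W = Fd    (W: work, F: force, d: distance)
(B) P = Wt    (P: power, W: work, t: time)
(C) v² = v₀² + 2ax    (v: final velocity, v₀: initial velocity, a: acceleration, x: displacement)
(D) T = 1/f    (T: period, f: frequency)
(B) P = Wt

The equation (B) P = Wt is dimensionally incorrect.

LHS (P): [L^2 M T^-3]
RHS (Wt): [L^2 M T^-1] ✗

The dimensions do not match. The other three equations balance.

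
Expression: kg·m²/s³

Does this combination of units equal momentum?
No

The expression kg·m²/s³ has dimensions [L^2 M T^-3], but momentum has dimensions [L M T^-1].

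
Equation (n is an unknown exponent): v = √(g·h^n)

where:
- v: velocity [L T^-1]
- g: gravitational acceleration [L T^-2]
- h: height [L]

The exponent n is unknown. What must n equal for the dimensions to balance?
n = 1

v has dimensions [L T^-1]; h has dimensions [L].
With n = 1: √(g·h^1) has dimensions [L T^-1], matching the LHS ✓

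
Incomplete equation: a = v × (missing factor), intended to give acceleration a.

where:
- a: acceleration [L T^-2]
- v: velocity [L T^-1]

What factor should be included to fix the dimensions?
1/t (inverse time), dimensions [T^-1]

a has dimensions [L T^-2] and v has dimensions [L T^-1].
The missing factor must have dimensions [L T^-2] / [L T^-1] = [T^-1], i.e. inverse time (1/t).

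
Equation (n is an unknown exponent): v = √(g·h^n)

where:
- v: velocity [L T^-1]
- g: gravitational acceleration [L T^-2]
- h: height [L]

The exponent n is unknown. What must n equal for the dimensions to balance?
n = 1

v has dimensions [L T^-1]; h has dimensions [L].
With n = 1: √(g·h^1) has dimensions [L T^-1], matching the LHS ✓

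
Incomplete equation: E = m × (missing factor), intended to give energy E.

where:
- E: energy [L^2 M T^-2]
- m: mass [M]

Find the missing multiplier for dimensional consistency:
v² (velocity squared), dimensions [L^2 T^-2]

E has dimensions [L^2 M T^-2] and m has dimensions [M].
The missing factor must have dimensions [L^2 M T^-2] / [M] = [L^2 T^-2], i.e. velocity squared (v²).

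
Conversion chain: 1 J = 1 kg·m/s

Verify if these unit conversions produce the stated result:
The chain is incorrect (it contains an error).

Incorrect: Joule is kg·m²/s², not kg·m/s (that is momentum)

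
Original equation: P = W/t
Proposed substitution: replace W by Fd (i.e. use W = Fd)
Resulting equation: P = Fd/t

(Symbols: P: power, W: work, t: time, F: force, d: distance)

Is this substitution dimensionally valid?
Yes

[W] = [L^2 M T^-2] and [Fd] = [L^2 M T^-2]. These match, so the substitution replaces a quantity by one of the same dimensions and the result P = Fd/t has LHS [L^2 M T^-3] vs RHS [L^2 M T^-3] — still consistent.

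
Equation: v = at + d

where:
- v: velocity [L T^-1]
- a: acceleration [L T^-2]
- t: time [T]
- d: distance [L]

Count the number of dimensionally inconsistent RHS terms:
1

LHS v: [L T^-1]
- at: [L T^-1] ✓
- d: [L] ✗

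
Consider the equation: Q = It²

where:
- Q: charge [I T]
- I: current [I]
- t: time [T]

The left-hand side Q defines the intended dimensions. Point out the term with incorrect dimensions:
The right-hand side term It²

Q has dimensions [I T], but It² has dimensions [I T^2], so the term It² is dimensionally wrong for Q.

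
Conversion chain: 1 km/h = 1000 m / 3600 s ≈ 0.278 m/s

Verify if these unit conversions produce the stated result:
The chain is correct (no errors).

Correct: 1 km = 1000 m, 1 h = 3600 s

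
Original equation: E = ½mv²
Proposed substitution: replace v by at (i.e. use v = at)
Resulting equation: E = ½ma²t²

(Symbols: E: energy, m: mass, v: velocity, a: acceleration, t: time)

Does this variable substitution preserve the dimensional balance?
Yes

[v] = [L T^-1] and [at] = [L T^-1]. These match, so the substitution replaces a quantity by one of the same dimensions and the result E = ½ma²t² has LHS [L^2 M T^-2] vs RHS [L^2 M T^-2] — still consistent.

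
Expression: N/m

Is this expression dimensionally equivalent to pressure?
No

The expression N/m has dimensions [M T^-2], but pressure has dimensions [L^-1 M T^-2].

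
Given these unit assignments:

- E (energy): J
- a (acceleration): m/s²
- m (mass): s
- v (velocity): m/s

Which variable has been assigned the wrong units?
m

The variable m (mass) should have units kg, not s.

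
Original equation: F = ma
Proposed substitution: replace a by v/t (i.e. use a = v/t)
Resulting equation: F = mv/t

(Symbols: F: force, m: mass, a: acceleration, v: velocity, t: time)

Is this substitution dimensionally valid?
Yes

[a] = [L T^-2] and [v/t] = [L T^-2]. These match, so the substitution replaces a quantity by one of the same dimensions and the result F = mv/t has LHS [L M T^-2] vs RHS [L M T^-2] — still consistent.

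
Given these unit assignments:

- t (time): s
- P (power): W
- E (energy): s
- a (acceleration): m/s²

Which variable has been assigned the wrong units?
E

The variable E (energy) should have units J, not s.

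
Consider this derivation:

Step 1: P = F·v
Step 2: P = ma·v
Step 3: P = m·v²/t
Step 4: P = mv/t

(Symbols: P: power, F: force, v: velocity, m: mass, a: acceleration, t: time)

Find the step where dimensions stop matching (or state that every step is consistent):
Step 4

Step 1: P = F·v → LHS [L^2 M T^-3], RHS [L^2 M T^-3] ✓
Step 2: P = ma·v → LHS [L^2 M T^-3], RHS [L^2 M T^-3] ✓
Step 3: P = m·v²/t → LHS [L^2 M T^-3], RHS [L^2 M T^-3] ✓
Step 4: P = mv/t → LHS [L^2 M T^-3], RHS [L M T^-2] ✗

The first dimensional inconsistency appears in step 4: P = mv/t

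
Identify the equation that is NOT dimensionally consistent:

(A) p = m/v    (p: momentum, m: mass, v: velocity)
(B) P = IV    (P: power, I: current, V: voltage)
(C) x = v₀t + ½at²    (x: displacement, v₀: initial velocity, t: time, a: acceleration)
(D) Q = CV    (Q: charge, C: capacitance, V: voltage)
(A) p = m/v

The equation (A) p = m/v is dimensionally incorrect.

LHS (p): [L M T^-1]
RHS (m/v): [L^-1 M T] ✗

The dimensions do not match. The other three equations balance.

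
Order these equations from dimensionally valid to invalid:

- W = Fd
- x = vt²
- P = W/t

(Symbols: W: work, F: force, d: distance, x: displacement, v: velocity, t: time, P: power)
Dimensionally correct: W = Fd, P = W/t
Dimensionally incorrect: x = vt²
Ordered (correct first, then incorrect): W = Fd, P = W/t, x = vt²

- W = Fd: LHS [L^2 M T^-2], RHS [L^2 M T^-2] → correct ✓
- x = vt²: LHS [L], RHS [L T] → incorrect ✗
- P = W/t: LHS [L^2 M T^-3], RHS [L^2 M T^-3] → correct ✓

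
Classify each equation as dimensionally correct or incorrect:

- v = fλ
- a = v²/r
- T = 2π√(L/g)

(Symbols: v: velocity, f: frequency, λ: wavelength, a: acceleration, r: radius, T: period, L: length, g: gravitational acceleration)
Dimensionally correct: v = fλ, a = v²/r, T = 2π√(L/g)
Dimensionally incorrect: none
Ordered (correct first, then incorrect): v = fλ, a = v²/r, T = 2π√(L/g)

- v = fλ: LHS [L T^-1], RHS [L T^-1] → correct ✓
- a = v²/r: LHS [L T^-2], RHS [L T^-2] → correct ✓
- T = 2π√(L/g): LHS [T], RHS [T] → correct ✓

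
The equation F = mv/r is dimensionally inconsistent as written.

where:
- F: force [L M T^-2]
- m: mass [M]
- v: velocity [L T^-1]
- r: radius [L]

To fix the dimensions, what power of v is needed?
The exponent of v should be 2: F = mv^2/r

The LHS F has dimensions [L M T^-2]; v has dimensions [L T^-1].
As written, the RHS mv/r (exponent 1 on v) has dimensions [M T^-1], which does not match.
With exponent 2, the RHS mv^2/r has dimensions [L M T^-2], matching the LHS.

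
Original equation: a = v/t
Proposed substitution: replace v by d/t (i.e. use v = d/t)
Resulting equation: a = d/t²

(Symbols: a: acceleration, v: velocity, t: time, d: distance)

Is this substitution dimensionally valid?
Yes

[v] = [L T^-1] and [d/t] = [L T^-1]. These match, so the substitution replaces a quantity by one of the same dimensions and the result a = d/t² has LHS [L T^-2] vs RHS [L T^-2] — still consistent.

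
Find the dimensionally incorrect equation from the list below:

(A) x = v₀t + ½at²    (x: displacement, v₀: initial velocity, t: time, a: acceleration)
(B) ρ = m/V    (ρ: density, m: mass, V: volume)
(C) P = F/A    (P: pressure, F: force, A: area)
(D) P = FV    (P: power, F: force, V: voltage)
(D) P = FV

The equation (D) P = FV is dimensionally incorrect.

LHS (P): [L^2 M T^-3]
RHS (FV): [I^-1 L^3 M^2 T^-5] ✗

The dimensions do not match. The other three equations balance.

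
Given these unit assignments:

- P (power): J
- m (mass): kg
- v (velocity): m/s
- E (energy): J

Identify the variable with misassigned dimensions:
P

The variable P (power) should have units W, not J.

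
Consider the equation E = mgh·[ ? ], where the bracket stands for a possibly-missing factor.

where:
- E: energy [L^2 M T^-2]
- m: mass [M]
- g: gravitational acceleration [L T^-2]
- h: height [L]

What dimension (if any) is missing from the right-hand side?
Nothing is missing — the bracketed factor must be dimensionless.

E has dimensions [L^2 M T^-2] and mgh already has dimensions [L^2 M T^-2], so E = mgh is dimensionally complete.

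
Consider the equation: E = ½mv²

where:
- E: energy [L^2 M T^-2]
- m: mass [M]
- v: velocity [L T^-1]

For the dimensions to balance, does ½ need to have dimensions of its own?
No

E has dimensions [L^2 M T^-2] and mv² already has dimensions [L^2 M T^-2], so the equation balances without ½ contributing any dimensions. ½ is a pure (dimensionless) number; changing or removing it would not affect dimensional consistency.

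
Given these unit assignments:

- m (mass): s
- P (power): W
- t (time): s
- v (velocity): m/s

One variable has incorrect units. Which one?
m

The variable m (mass) should have units kg, not s.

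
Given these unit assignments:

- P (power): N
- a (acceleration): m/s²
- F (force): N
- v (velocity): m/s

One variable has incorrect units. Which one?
P

The variable P (power) should have units W, not N.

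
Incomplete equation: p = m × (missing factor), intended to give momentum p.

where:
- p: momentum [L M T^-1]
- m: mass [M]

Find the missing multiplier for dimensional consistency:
v (velocity), dimensions [L T^-1]

p has dimensions [L M T^-1] and m has dimensions [M].
The missing factor must have dimensions [L M T^-1] / [M] = [L T^-1], i.e. velocity (v).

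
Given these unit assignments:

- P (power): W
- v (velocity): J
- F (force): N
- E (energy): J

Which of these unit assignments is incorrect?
v

The variable v (velocity) should have units m/s, not J.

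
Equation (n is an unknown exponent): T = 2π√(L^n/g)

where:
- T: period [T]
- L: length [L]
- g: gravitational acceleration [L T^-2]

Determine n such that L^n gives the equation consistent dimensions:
n = 1

T has dimensions [T]; L has dimensions [L].
With n = 1: 2π√(L^1/g) has dimensions [T], matching the LHS ✓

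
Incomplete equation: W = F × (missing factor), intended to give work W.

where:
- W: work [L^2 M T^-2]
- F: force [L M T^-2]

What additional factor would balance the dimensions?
d (distance), dimensions [L]

W has dimensions [L^2 M T^-2] and F has dimensions [L M T^-2].
The missing factor must have dimensions [L^2 M T^-2] / [L M T^-2] = [L], i.e. distance (d).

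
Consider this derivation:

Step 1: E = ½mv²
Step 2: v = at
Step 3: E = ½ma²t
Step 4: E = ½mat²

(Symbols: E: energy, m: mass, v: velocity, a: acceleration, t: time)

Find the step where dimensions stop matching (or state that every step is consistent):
Step 3

Step 1: E = ½mv² → LHS [L^2 M T^-2], RHS [L^2 M T^-2] ✓
Step 2: v = at → LHS [L T^-1], RHS [L T^-1] ✓
Step 3: E = ½ma²t → LHS [L^2 M T^-2], RHS [L^2 M T^-3] ✗

The first dimensional inconsistency appears in step 3: E = ½ma²t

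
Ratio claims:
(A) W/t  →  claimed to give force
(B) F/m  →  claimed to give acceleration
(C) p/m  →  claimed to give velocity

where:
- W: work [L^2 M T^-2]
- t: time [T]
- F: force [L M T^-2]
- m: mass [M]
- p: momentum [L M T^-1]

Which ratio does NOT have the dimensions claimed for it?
(A) W/t does not give force

(A) W/t: [L^2 M T^-3] ≠ force [L M T^-2] ✗
(B) F/m: [L T^-2] = acceleration [L T^-2] ✓
(C) p/m: [L T^-1] = velocity [L T^-1] ✓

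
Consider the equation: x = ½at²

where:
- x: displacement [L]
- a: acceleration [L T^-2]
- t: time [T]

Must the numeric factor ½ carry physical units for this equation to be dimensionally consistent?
No

x has dimensions [L] and at² already has dimensions [L], so the equation balances without ½ contributing any dimensions. ½ is a pure (dimensionless) number; changing or removing it would not affect dimensional consistency.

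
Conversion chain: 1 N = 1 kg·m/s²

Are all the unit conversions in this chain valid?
The chain is correct (no errors).

Correct: Newton is defined as kg·m/s²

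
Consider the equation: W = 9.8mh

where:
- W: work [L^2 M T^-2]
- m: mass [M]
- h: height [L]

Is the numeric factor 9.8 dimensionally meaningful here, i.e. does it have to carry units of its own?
Yes

W has dimensions [L^2 M T^-2], while mh alone has dimensions [L M]. For the equation to balance, the factor 9.8 must carry dimensions [L T^-2] — it is a dimensional constant (a numerical value of a physical quantity with its units suppressed), not a pure number.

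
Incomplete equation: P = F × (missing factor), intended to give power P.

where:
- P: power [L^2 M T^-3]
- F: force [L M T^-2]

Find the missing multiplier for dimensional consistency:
v (velocity), dimensions [L T^-1]

P has dimensions [L^2 M T^-3] and F has dimensions [L M T^-2].
The missing factor must have dimensions [L^2 M T^-3] / [L M T^-2] = [L T^-1], i.e. velocity (v).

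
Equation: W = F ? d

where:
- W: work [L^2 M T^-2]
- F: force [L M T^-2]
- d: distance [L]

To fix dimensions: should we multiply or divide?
multiplication (×): W = F × d

W [L^2 M T^-2]; F [L M T^-2]; d [L].
F × d → [L^2 M T^-2] ✓
F ÷ d → [M T^-2] ✗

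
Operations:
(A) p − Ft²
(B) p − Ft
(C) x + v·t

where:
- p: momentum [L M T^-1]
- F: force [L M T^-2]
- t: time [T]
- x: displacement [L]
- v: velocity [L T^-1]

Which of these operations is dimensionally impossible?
(A) p − Ft²

(A) p − Ft²: p [L M T^-1] and Ft² [L M] — different dimensions cannot be added/subtracted ✗
(B) p − Ft: p [L M T^-1] and Ft [L M T^-1] — same dimensions ✓
(C) x + v·t: x [L] and v·t [L] — same dimensions ✓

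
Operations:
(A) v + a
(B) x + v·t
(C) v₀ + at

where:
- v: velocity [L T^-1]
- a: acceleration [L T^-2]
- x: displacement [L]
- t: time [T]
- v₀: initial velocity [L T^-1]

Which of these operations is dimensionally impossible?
(A) v + a

(A) v + a: v [L T^-1] and a [L T^-2] — different dimensions cannot be added/subtracted ✗
(B) x + v·t: x [L] and v·t [L] — same dimensions ✓
(C) v₀ + at: v₀ [L T^-1] and at [L T^-1] — same dimensions ✓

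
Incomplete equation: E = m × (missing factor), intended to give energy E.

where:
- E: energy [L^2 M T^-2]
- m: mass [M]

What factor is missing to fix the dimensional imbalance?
v² (velocity squared), dimensions [L^2 T^-2]

E has dimensions [L^2 M T^-2] and m has dimensions [M].
The missing factor must have dimensions [L^2 M T^-2] / [M] = [L^2 T^-2], i.e. velocity squared (v²).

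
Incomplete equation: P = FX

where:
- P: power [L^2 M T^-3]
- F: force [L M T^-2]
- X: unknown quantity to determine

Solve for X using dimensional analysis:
X = v (velocity), dimensions [L T^-1]

P has dimensions [L^2 M T^-3]; the rest of the RHS (F) has dimensions [L M T^-2].
So X must have dimensions [L T^-1] — X = v (velocity).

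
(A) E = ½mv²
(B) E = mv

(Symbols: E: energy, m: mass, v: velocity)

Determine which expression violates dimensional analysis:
(B)

(A) E = ½mv²: LHS [L^2 M T^-2], RHS [L^2 M T^-2] ✓
(B) E = mv: LHS [L^2 M T^-2], RHS [L M T^-1] ✗

Expression (B) E = mv is dimensionally incorrect.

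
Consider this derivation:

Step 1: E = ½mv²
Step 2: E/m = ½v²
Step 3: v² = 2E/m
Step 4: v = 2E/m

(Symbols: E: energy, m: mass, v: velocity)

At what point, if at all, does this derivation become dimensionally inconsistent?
Step 4

Step 1: E = ½mv² → LHS [L^2 M T^-2], RHS [L^2 M T^-2] ✓
Step 2: E/m = ½v² → LHS [L^2 T^-2], RHS [L^2 T^-2] ✓
Step 3: v² = 2E/m → LHS [L^2 T^-2], RHS [L^2 T^-2] ✓
Step 4: v = 2E/m → LHS [L T^-1], RHS [L^2 T^-2] ✗

The first dimensional inconsistency appears in step 4: v = 2E/m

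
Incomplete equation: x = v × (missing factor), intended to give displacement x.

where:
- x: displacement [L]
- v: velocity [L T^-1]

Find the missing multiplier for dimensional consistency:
t (time), dimensions [T]

x has dimensions [L] and v has dimensions [L T^-1].
The missing factor must have dimensions [L] / [L T^-1] = [T], i.e. time (t).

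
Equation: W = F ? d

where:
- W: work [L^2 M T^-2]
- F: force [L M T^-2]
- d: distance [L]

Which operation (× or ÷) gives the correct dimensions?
multiplication (×): W = F × d

W [L^2 M T^-2]; F [L M T^-2]; d [L].
F × d → [L^2 M T^-2] ✓
F ÷ d → [M T^-2] ✗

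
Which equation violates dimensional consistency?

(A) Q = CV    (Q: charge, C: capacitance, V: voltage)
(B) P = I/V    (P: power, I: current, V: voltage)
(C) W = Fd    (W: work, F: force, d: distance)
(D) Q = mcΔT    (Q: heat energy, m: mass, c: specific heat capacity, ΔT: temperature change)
(B) P = I/V

The equation (B) P = I/V is dimensionally incorrect.

LHS (P): [L^2 M T^-3]
RHS (I/V): [I^2 L^-2 M^-1 T^3] ✗

The dimensions do not match. The other three equations balance.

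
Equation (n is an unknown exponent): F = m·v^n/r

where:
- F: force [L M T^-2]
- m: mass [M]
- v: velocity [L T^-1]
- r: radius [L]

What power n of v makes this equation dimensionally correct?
n = 2

F has dimensions [L M T^-2]; v has dimensions [L T^-1].
The rest of the RHS has dimensions [L^-1 M], so v^n must supply [L^2 T^-2].
With n = 2: m·v^2/r has dimensions [L M T^-2], matching the LHS ✓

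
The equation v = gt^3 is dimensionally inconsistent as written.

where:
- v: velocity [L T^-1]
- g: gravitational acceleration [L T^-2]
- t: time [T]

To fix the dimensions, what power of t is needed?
The exponent of t should be 1: v = gt

The LHS v has dimensions [L T^-1]; t has dimensions [T].
As written, the RHS gt^3 (exponent 3 on t) has dimensions [L T], which does not match.
With exponent 1, the RHS gt has dimensions [L T^-1], matching the LHS.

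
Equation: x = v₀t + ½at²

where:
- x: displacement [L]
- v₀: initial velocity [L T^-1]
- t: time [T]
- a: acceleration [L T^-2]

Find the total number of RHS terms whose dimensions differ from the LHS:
0

LHS x: [L]
- v₀t: [L] ✓
- ½at²: [L] ✓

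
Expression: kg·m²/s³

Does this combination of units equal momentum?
No

The expression kg·m²/s³ has dimensions [L^2 M T^-3], but momentum has dimensions [L M T^-1].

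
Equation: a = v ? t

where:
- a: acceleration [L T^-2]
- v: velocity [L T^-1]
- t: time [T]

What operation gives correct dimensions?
division (÷): a = v ÷ t

a [L T^-2]; v [L T^-1]; t [T].
v × t → [L] ✗
v ÷ t → [L T^-2] ✓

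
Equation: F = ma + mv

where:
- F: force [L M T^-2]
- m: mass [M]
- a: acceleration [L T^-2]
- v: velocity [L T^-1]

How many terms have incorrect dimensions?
1

LHS F: [L M T^-2]
- ma: [L M T^-2] ✓
- mv: [L M T^-1] ✗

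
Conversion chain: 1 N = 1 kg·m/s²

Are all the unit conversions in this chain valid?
The chain is correct (no errors).

Correct: Newton is defined as kg·m/s²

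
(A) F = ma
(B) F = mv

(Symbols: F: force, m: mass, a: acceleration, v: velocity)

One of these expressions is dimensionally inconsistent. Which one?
(B)

(A) F = ma: LHS [L M T^-2], RHS [L M T^-2] ✓
(B) F = mv: LHS [L M T^-2], RHS [L M T^-1] ✗

Expression (B) F = mv is dimensionally incorrect.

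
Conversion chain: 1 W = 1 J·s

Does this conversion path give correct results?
The chain is incorrect (it contains an error).

Incorrect: Watt is J/s, not J·s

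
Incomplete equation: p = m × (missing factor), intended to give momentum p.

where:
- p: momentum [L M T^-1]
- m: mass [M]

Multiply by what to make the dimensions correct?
v (velocity), dimensions [L T^-1]

p has dimensions [L M T^-1] and m has dimensions [M].
The missing factor must have dimensions [L M T^-1] / [M] = [L T^-1], i.e. velocity (v).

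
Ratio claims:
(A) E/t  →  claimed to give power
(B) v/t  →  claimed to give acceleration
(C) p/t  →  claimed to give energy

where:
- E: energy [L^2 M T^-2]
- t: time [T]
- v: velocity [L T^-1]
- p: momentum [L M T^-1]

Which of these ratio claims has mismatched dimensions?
(C) p/t does not give energy

(A) E/t: [L^2 M T^-3] = power [L^2 M T^-3] ✓
(B) v/t: [L T^-2] = acceleration [L T^-2] ✓
(C) p/t: [L M T^-2] ≠ energy [L^2 M T^-2] ✗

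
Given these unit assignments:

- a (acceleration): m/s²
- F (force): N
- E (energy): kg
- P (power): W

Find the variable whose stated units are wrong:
E

The variable E (energy) should have units J, not kg.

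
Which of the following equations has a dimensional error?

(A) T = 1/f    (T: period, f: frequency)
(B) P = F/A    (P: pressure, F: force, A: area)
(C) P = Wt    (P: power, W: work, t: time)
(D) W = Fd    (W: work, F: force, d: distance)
(C) P = Wt

The equation (C) P = Wt is dimensionally incorrect.

LHS (P): [L^2 M T^-3]
RHS (Wt): [L^2 M T^-1] ✗

The dimensions do not match. The other three equations balance.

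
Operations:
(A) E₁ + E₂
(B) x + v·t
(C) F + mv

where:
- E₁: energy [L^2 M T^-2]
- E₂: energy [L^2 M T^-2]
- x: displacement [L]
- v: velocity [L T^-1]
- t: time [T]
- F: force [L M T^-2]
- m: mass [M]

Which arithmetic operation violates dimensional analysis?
(C) F + mv

(A) E₁ + E₂: E₁ [L^2 M T^-2] and E₂ [L^2 M T^-2] — same dimensions ✓
(B) x + v·t: x [L] and v·t [L] — same dimensions ✓
(C) F + mv: F [L M T^-2] and mv [L M T^-1] — different dimensions cannot be added/subtracted ✗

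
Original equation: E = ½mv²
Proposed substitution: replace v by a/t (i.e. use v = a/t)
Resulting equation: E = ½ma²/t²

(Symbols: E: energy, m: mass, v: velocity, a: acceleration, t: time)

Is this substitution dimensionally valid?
No

[v] = [L T^-1] and [a/t] = [L T^-3]. These differ, so the substitution replaces a quantity by one of different dimensions and the result E = ½ma²/t² has LHS [L^2 M T^-2] vs RHS [L^2 M T^-6] — inconsistent.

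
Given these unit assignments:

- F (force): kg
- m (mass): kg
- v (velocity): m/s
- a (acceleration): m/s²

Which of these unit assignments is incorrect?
F

The variable F (force) should have units N, not kg.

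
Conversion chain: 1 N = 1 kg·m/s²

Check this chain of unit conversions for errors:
The chain is correct (no errors).

Correct: Newton is defined as kg·m/s²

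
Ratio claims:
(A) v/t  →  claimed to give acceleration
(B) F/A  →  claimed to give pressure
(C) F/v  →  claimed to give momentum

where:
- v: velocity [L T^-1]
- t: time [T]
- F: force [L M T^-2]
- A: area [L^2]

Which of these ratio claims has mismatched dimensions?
(C) F/v does not give momentum

(A) v/t: [L T^-2] = acceleration [L T^-2] ✓
(B) F/A: [L^-1 M T^-2] = pressure [L^-1 M T^-2] ✓
(C) F/v: [M T^-1] ≠ momentum [L M T^-1] ✗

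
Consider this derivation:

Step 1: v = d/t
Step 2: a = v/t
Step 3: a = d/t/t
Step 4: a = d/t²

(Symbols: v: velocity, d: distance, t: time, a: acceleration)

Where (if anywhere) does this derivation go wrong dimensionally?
No step introduces an error — all steps are dimensionally consistent.

Step 1: v = d/t → LHS [L T^-1], RHS [L T^-1] ✓
Step 2: a = v/t → LHS [L T^-2], RHS [L T^-2] ✓
Step 3: a = d/t/t → LHS [L T^-2], RHS [L T^-2] ✓
Step 4: a = d/t² → LHS [L T^-2], RHS [L T^-2] ✓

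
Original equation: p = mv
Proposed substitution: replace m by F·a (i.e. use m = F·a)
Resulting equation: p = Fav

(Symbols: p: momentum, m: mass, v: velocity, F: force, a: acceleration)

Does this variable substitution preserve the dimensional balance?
No

[m] = [M] and [F·a] = [L^2 M T^-4]. These differ, so the substitution replaces a quantity by one of different dimensions and the result p = Fav has LHS [L M T^-1] vs RHS [L^3 M T^-5] — inconsistent.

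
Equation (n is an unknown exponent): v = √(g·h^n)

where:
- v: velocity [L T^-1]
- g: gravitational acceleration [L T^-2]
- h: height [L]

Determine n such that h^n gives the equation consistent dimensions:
n = 1

v has dimensions [L T^-1]; h has dimensions [L].
With n = 1: √(g·h^1) has dimensions [L T^-1], matching the LHS ✓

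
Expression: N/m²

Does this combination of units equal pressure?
Yes

The expression N/m² has dimensions [L^-1 M T^-2], which is exactly pressure [L^-1 M T^-2].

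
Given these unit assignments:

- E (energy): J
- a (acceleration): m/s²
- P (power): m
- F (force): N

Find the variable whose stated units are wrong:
P

The variable P (power) should have units W, not m.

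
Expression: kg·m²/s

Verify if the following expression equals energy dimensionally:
No

The expression kg·m²/s has dimensions [L^2 M T^-1], but energy has dimensions [L^2 M T^-2].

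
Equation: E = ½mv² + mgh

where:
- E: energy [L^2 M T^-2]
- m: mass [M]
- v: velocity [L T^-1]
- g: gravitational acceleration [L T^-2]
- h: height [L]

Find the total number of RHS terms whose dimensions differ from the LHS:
0

LHS E: [L^2 M T^-2]
- ½mv²: [L^2 M T^-2] ✓
- mgh: [L^2 M T^-2] ✓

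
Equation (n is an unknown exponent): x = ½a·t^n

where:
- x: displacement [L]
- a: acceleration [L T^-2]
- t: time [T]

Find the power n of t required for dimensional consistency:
n = 2

x has dimensions [L]; t has dimensions [T].
The rest of the RHS has dimensions [L T^-2], so t^n must supply [T^2].
With n = 2: ½a·t^2 has dimensions [L], matching the LHS ✓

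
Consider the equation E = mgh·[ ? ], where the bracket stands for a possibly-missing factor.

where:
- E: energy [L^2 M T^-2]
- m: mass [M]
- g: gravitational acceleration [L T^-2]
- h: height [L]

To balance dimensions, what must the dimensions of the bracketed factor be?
Nothing is missing — the bracketed factor must be dimensionless.

E has dimensions [L^2 M T^-2] and mgh already has dimensions [L^2 M T^-2], so E = mgh is dimensionally complete.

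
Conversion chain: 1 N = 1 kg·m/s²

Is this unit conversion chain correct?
The chain is correct (no errors).

Correct: Newton is defined as kg·m/s²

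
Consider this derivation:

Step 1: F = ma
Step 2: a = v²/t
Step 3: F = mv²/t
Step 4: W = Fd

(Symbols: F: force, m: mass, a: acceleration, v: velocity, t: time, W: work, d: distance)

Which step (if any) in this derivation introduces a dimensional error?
Step 2

Step 1: F = ma → LHS [L M T^-2], RHS [L M T^-2] ✓
Step 2: a = v²/t → LHS [L T^-2], RHS [L^2 T^-3] ✗

The first dimensional inconsistency appears in step 2: a = v²/t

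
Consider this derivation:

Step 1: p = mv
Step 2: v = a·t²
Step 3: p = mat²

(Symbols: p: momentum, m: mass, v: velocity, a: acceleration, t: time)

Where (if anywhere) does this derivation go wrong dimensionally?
Step 2

Step 1: p = mv → LHS [L M T^-1], RHS [L M T^-1] ✓
Step 2: v = a·t² → LHS [L T^-1], RHS [L] ✗

The first dimensional inconsistency appears in step 2: v = a·t²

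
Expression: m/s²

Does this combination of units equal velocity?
No

The expression m/s² has dimensions [L T^-2], but velocity has dimensions [L T^-1].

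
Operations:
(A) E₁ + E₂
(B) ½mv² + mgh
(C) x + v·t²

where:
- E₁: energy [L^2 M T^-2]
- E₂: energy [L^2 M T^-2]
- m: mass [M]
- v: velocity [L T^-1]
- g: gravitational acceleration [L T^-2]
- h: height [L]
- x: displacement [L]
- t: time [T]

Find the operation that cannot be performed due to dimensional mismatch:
(C) x + v·t²

(A) E₁ + E₂: E₁ [L^2 M T^-2] and E₂ [L^2 M T^-2] — same dimensions ✓
(B) ½mv² + mgh: ½mv² [L^2 M T^-2] and mgh [L^2 M T^-2] — same dimensions ✓
(C) x + v·t²: x [L] and v·t² [L T] — different dimensions cannot be added/subtracted ✗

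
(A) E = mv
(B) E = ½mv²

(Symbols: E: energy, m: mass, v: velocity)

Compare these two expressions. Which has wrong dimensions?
(A)

(A) E = mv: LHS [L^2 M T^-2], RHS [L M T^-1] ✗
(B) E = ½mv²: LHS [L^2 M T^-2], RHS [L^2 M T^-2] ✓

Expression (A) E = mv is dimensionally incorrect.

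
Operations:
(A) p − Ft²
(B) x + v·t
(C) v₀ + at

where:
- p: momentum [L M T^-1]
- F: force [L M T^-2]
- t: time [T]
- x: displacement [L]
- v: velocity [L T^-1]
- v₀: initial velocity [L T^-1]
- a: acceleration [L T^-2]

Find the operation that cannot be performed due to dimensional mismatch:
(A) p − Ft²

(A) p − Ft²: p [L M T^-1] and Ft² [L M] — different dimensions cannot be added/subtracted ✗
(B) x + v·t: x [L] and v·t [L] — same dimensions ✓
(C) v₀ + at: v₀ [L T^-1] and at [L T^-1] — same dimensions ✓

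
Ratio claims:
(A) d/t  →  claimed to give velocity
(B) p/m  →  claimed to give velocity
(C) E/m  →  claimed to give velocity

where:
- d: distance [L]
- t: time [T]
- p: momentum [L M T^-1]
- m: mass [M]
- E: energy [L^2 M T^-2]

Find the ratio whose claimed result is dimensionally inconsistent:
(C) E/m does not give velocity

(A) d/t: [L T^-1] = velocity [L T^-1] ✓
(B) p/m: [L T^-1] = velocity [L T^-1] ✓
(C) E/m: [L^2 T^-2] ≠ velocity [L T^-1] ✗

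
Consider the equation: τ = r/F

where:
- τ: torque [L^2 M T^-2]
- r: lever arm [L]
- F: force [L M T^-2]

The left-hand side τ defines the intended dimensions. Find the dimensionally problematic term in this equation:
The right-hand side term r/F

τ has dimensions [L^2 M T^-2], but r/F has dimensions [M^-1 T^2], so the term r/F is dimensionally wrong for τ.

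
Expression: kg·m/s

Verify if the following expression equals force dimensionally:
No

The expression kg·m/s has dimensions [L M T^-1], but force has dimensions [L M T^-2].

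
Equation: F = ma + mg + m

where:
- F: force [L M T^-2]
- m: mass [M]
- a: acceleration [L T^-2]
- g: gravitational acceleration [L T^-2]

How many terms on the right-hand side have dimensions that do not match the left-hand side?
1

LHS F: [L M T^-2]
- ma: [L M T^-2] ✓
- mg: [L M T^-2] ✓
- m: [M] ✗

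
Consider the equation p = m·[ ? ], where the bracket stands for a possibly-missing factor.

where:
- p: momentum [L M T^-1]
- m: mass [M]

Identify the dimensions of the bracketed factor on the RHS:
[L T^-1] — velocity (e.g. v)

p has dimensions [L M T^-1]; m has dimensions [M].
The bracketed factor must supply [L M T^-1] / [M] = [L T^-1].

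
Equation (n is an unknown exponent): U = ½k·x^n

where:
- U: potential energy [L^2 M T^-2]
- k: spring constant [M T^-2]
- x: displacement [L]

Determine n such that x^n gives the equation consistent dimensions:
n = 2

U has dimensions [L^2 M T^-2]; x has dimensions [L].
The rest of the RHS has dimensions [M T^-2], so x^n must supply [L^2].
With n = 2: ½k·x^2 has dimensions [L^2 M T^-2], matching the LHS ✓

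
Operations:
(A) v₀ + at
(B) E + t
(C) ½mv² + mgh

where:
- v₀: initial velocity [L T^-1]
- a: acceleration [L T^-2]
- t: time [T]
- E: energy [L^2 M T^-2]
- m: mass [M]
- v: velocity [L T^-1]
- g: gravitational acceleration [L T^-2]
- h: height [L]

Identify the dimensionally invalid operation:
(B) E + t

(A) v₀ + at: v₀ [L T^-1] and at [L T^-1] — same dimensions ✓
(B) E + t: E [L^2 M T^-2] and t [T] — different dimensions cannot be added/subtracted ✗
(C) ½mv² + mgh: ½mv² [L^2 M T^-2] and mgh [L^2 M T^-2] — same dimensions ✓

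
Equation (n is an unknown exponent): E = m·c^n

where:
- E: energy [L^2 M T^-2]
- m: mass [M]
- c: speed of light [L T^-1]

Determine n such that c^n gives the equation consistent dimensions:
n = 2

E has dimensions [L^2 M T^-2]; c has dimensions [L T^-1].
The rest of the RHS has dimensions [M], so c^n must supply [L^2 T^-2].
With n = 2: m·c^2 has dimensions [L^2 M T^-2], matching the LHS ✓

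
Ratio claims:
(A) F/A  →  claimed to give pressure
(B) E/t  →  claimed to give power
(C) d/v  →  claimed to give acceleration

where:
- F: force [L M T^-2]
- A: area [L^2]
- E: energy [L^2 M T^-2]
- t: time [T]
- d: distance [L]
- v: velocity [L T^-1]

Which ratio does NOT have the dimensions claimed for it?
(C) d/v does not give acceleration

(A) F/A: [L^-1 M T^-2] = pressure [L^-1 M T^-2] ✓
(B) E/t: [L^2 M T^-3] = power [L^2 M T^-3] ✓
(C) d/v: [T] ≠ acceleration [L T^-2] ✗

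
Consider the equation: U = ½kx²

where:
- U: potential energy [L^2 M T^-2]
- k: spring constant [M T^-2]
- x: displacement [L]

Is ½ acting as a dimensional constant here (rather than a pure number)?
No

U has dimensions [L^2 M T^-2] and kx² already has dimensions [L^2 M T^-2], so the equation balances without ½ contributing any dimensions. ½ is a pure (dimensionless) number; changing or removing it would not affect dimensional consistency.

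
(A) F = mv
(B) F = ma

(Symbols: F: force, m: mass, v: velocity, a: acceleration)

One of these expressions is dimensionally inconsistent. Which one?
(A)

(A) F = mv: LHS [L M T^-2], RHS [L M T^-1] ✗
(B) F = ma: LHS [L M T^-2], RHS [L M T^-2] ✓

Expression (A) F = mv is dimensionally incorrect.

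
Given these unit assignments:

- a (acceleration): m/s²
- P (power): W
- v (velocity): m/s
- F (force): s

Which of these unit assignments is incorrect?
F

The variable F (force) should have units N, not s.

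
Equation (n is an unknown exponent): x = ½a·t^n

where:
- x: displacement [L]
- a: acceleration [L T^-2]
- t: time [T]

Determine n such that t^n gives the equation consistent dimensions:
n = 2

x has dimensions [L]; t has dimensions [T].
The rest of the RHS has dimensions [L T^-2], so t^n must supply [T^2].
With n = 2: ½a·t^2 has dimensions [L], matching the LHS ✓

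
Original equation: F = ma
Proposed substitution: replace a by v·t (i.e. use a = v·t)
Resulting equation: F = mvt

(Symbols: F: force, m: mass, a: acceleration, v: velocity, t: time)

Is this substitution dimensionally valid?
No

[a] = [L T^-2] and [v·t] = [L]. These differ, so the substitution replaces a quantity by one of different dimensions and the result F = mvt has LHS [L M T^-2] vs RHS [L M] — inconsistent.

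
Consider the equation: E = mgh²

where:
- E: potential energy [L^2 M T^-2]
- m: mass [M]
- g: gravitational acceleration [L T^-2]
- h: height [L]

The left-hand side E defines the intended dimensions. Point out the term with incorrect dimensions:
The right-hand side term mgh²

E has dimensions [L^2 M T^-2], but mgh² has dimensions [L^3 M T^-2], so the term mgh² is dimensionally wrong for E.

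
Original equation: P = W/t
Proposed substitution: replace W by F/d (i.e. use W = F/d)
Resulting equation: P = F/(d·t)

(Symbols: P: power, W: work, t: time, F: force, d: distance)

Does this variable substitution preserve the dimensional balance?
No

[W] = [L^2 M T^-2] and [F/d] = [M T^-2]. These differ, so the substitution replaces a quantity by one of different dimensions and the result P = F/(d·t) has LHS [L^2 M T^-3] vs RHS [M T^-3] — inconsistent.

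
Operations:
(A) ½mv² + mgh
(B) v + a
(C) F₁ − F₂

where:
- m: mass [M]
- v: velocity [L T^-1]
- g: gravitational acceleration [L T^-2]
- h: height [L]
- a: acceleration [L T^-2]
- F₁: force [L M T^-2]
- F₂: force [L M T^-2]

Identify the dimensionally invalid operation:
(B) v + a

(A) ½mv² + mgh: ½mv² [L^2 M T^-2] and mgh [L^2 M T^-2] — same dimensions ✓
(B) v + a: v [L T^-1] and a [L T^-2] — different dimensions cannot be added/subtracted ✗
(C) F₁ − F₂: F₁ [L M T^-2] and F₂ [L M T^-2] — same dimensions ✓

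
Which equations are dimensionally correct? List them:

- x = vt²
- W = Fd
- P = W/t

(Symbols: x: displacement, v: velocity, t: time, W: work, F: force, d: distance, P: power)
Dimensionally correct: W = Fd, P = W/t
Dimensionally incorrect: x = vt²
Ordered (correct first, then incorrect): W = Fd, P = W/t, x = vt²

- x = vt²: LHS [L], RHS [L T] → incorrect ✗
- W = Fd: LHS [L^2 M T^-2], RHS [L^2 M T^-2] → correct ✓
- P = W/t: LHS [L^2 M T^-3], RHS [L^2 M T^-3] → correct ✓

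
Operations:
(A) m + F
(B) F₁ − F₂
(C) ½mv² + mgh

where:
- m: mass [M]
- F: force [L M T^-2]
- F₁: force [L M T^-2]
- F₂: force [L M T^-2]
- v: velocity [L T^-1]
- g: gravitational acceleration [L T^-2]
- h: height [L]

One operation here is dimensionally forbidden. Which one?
(A) m + F

(A) m + F: m [M] and F [L M T^-2] — different dimensions cannot be added/subtracted ✗
(B) F₁ − F₂: F₁ [L M T^-2] and F₂ [L M T^-2] — same dimensions ✓
(C) ½mv² + mgh: ½mv² [L^2 M T^-2] and mgh [L^2 M T^-2] — same dimensions ✓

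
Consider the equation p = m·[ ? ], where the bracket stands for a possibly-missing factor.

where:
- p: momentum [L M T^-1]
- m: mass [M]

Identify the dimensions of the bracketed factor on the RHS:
[L T^-1] — velocity (e.g. v)

p has dimensions [L M T^-1]; m has dimensions [M].
The bracketed factor must supply [L M T^-1] / [M] = [L T^-1].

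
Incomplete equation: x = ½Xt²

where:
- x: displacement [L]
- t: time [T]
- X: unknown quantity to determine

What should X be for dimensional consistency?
X = a (acceleration), dimensions [L T^-2]

x has dimensions [L]; the rest of the RHS (½ t²) has dimensions [T^2].
So X must have dimensions [L T^-2] — X = a (acceleration).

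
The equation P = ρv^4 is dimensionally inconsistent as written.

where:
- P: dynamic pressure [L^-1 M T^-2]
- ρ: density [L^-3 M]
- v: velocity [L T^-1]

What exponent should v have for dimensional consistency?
The exponent of v should be 2: P = ρv^2

The LHS P has dimensions [L^-1 M T^-2]; v has dimensions [L T^-1].
As written, the RHS ρv^4 (exponent 4 on v) has dimensions [L M T^-4], which does not match.
With exponent 2, the RHS ρv^2 has dimensions [L^-1 M T^-2], matching the LHS.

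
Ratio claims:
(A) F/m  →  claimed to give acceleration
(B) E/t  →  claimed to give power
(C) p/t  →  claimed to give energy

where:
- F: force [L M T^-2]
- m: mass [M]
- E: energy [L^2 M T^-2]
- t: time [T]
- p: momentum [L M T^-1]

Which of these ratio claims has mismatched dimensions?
(C) p/t does not give energy

(A) F/m: [L T^-2] = acceleration [L T^-2] ✓
(B) E/t: [L^2 M T^-3] = power [L^2 M T^-3] ✓
(C) p/t: [L M T^-2] ≠ energy [L^2 M T^-2] ✗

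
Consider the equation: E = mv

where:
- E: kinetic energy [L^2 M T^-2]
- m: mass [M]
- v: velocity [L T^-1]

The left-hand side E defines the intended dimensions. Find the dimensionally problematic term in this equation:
The right-hand side term mv

E has dimensions [L^2 M T^-2], but mv has dimensions [L M T^-1], so the term mv is dimensionally wrong for E.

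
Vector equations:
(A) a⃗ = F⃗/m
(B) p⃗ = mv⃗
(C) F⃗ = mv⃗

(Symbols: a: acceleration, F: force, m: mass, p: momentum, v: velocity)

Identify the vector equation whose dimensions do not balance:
(C) F⃗ = mv⃗

(A) a⃗ = F⃗/m: LHS [L T^-2], RHS [L T^-2] ✓ — force (vector) divided by mass (scalar)
(B) p⃗ = mv⃗: LHS [L M T^-1], RHS [L M T^-1] ✓ — mass (scalar) times velocity (vector)
(C) F⃗ = mv⃗: LHS [L M T^-2], RHS [L M T^-1] ✗ — mass times velocity is momentum, not force; should be ma⃗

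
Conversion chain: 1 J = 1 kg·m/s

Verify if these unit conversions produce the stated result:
The chain is incorrect (it contains an error).

Incorrect: Joule is kg·m²/s², not kg·m/s (that is momentum)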